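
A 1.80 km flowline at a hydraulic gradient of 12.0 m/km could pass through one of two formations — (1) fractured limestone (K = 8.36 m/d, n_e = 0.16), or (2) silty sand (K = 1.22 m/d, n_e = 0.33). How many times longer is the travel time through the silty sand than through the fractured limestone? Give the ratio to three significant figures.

14.1

Unit 1 (fractured limestone): v = 8.36×0.012/0.16 = 0.6270 m/d, t = 1800/0.6270 = 2871 d
Unit 2 (silty sand): v = 1.22×0.012/0.33 = 0.04436 m/d, t = 1800/0.04436 = 40570 d
t(silty sand) / t(fractured limestone) = 40570/2871 = 14.1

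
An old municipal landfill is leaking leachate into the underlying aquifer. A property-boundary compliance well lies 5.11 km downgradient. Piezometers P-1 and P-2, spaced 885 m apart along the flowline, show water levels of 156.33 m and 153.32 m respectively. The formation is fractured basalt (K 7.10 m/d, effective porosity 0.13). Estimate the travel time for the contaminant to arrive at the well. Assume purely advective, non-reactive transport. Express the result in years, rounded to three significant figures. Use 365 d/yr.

75.4 years

Hydraulic gradient i = (156.33 − 153.32) / 885 = 3.01 / 885 = 0.003401
Specific discharge q = 7.10 × 0.003401 = 0.02415 m/d
Seepage velocity v = q / n = 0.02415 / 0.13 = 0.1858 m/d
L = 5.11 km = 5110 m
t = L / v = 5110 / 0.1858 = 27510 d
   = 27510 / 365 = 75.4 yr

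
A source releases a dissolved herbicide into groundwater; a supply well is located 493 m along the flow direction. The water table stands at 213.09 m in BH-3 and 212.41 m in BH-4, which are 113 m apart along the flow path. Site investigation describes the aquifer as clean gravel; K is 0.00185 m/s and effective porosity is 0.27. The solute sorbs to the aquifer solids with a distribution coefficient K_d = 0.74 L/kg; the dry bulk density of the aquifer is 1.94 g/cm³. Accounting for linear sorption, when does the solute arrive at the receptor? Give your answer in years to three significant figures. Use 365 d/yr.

Hydraulic gradient i = (213.09 − 212.41) / 113 = 0.68 / 113 = 0.006018
K = 0.00185 m/s × 86400 s/d = 159.8 m/d
Darcy flux q = K·i = 159.8 × 0.006018 = 0.9619 m/d
Average linear velocity = 0.9619 / 0.27 = 3.562 m/d
Retardation R = 1 + ρ_b·K_d/n = 1 + 1.94×0.74/0.27 = 6.317
Contaminant velocity v_c = v/R = 3.562/6.317 = 0.5639 m/d
t = L/v_c = 493/0.5639 = 874.2 d
   = 874.2/365 = 2.40 yr

2.40 years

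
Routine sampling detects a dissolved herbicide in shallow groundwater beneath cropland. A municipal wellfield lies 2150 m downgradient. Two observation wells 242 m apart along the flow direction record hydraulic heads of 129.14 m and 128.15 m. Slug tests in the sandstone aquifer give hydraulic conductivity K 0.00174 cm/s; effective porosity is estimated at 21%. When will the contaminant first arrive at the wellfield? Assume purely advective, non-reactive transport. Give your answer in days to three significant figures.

Hydraulic gradient i = (129.14 − 128.15) / 242 = 0.99 / 242 = 0.004091
K = 0.00174 cm/s × 864 = 1.503 m/d
q = Ki = 1.503 × 0.004091 = 0.006150 m/d
v_s = q/n_e = 0.006150/0.21 = 0.02929 m/d
t = L / v = 2150 / 0.02929 = 73410 d

73400 days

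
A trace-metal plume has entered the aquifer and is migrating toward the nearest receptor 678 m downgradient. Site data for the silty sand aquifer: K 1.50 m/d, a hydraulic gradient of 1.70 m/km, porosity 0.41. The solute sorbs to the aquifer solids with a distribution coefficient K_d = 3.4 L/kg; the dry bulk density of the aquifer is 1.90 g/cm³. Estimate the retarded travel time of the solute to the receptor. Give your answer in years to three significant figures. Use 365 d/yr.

q = Ki = 1.50 × 0.0017 = 0.002550 m/d
v_s = q/n_e = 0.002550/0.41 = 0.006220 m/d
Retardation R = 1 + ρ_b·K_d/n = 1 + 1.90×3.4/0.41 = 16.76
Contaminant velocity v_c = v/R = 0.006220/16.76 = 3.712e-4 m/d
t = L/v_c = 678/3.712e-4 = 1.827e6 d
   = 1.827e6/365 = 5000 yr

5000 years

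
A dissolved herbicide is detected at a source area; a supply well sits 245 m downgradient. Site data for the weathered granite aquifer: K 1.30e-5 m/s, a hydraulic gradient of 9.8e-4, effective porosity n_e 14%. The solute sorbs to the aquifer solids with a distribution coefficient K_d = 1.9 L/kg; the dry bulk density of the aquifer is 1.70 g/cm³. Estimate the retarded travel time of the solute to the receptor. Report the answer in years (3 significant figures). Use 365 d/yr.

K = 1.30e-5 m/s × 86400 s/d = 1.123 m/d
Specific discharge q = 1.123 × 9.8e-4 = 0.001101 m/d
v_s = q/n_e = 0.001101/0.14 = 0.007862 m/d
Retardation R = 1 + ρ_b·K_d/n = 1 + 1.70×1.9/0.14 = 24.07
Contaminant velocity v_c = v/R = 0.007862/24.07 = 3.266e-4 m/d
t = L/v_c = 245/3.266e-4 = 750100 d
   = 750100/365 = 2060 yr

2060 years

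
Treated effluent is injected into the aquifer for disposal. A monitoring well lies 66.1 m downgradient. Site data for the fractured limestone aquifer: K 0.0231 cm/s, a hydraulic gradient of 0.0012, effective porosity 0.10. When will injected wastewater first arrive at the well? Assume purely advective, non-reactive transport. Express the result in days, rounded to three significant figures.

276 days

K = 0.0231 cm/s × 864 = 19.96 m/d
Darcy flux q = K·i = 19.96 × 0.0012 = 0.02395 m/d
v_s = q/n_e = 0.02395/0.10 = 0.2395 m/d
t = L / v = 66.1 / 0.2395 = 276.0 d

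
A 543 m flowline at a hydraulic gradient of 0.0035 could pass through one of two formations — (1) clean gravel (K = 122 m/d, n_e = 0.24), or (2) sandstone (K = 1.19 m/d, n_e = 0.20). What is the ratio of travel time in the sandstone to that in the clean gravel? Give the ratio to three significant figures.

85.4

Unit 1 (clean gravel): v = 122×0.0035/0.24 = 1.779 m/d, t = 543/1.779 = 305.2 d
Unit 2 (sandstone): v = 1.19×0.0035/0.20 = 0.02083 m/d, t = 543/0.02083 = 26070 d
t(sandstone) / t(clean gravel) = 26070/305.2 = 85.4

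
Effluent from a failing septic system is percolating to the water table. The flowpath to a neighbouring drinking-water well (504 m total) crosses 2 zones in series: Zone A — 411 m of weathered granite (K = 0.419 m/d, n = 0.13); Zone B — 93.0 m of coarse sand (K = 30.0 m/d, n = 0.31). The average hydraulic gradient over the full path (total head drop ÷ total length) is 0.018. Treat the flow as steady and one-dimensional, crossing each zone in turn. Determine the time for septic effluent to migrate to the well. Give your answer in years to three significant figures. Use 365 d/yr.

24.4 years

Continuity: the same q passes through each zone, so ΔH = q·Σ(L_j/K_j) — the zones act as resistances in series.
Σ(L/K) = 411/0.419 + 93.0/30.0 = 980.9 + 3.100 = 984.0 d
K_eq = L_total / Σ(L/K) = 504 / 984.0 = 0.5122 m/d
q = K_eq · i = 0.5122 × 0.018 = 0.009219 m/d (same in every zone)
Zone A: v = q/n = 0.009219/0.13 = 0.07092 m/d → t_A = 411/0.07092 = 5795 d
Zone B: v = q/n = 0.009219/0.31 = 0.02974 m/d → t_B = 93.0/0.02974 = 3127 d
Total t = 5795 + 3127 = 8922 d
   = 8922 / 365 = 24.4 yr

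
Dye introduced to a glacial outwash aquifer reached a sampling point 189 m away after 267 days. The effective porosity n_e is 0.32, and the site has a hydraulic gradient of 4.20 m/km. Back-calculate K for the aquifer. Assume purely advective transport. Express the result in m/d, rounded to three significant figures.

53.9 m/d

v = L / t = 189 / 267 = 0.7079 m/d
K = v · n / i = 0.7079 × 0.32 / 0.0042 = 53.9 m/d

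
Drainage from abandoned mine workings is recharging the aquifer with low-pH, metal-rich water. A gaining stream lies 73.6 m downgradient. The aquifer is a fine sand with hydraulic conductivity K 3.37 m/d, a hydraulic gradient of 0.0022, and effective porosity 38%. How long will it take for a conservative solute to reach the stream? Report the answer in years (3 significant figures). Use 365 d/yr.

10.3 years

q = Ki = 3.37 × 0.0022 = 0.007414 m/d
Average linear velocity = 0.007414 / 0.38 = 0.01951 m/d
t = L / v = 73.6 / 0.01951 = 3772 d
   = 3772 / 365 = 10.3 yr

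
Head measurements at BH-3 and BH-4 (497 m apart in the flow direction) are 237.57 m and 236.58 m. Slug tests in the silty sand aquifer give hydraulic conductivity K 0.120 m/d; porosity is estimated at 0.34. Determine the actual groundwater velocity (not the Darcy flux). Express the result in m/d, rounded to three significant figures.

Hydraulic gradient i = (237.57 − 236.58) / 497 = 0.99 / 497 = 0.001992
q = Ki = 0.120 × 0.001992 = 2.390e-4 m/d
v = Ki/n = 0.120·0.001992/0.34 = 7.030e-4 m/d

7.03e-4 m/d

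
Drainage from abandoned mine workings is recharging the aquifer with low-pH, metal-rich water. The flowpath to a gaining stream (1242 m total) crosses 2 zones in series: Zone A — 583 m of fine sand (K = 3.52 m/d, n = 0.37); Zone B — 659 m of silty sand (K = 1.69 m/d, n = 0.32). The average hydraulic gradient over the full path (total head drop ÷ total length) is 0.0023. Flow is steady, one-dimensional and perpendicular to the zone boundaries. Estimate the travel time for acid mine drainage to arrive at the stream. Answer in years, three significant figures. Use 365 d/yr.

Continuity: the same q passes through each zone, so ΔH = q·Σ(L_j/K_j) — the zones act as resistances in series.
Σ(L/K) = 583/3.52 + 659/1.69 = 165.6 + 389.9 = 555.6 d
K_eq = L_total / Σ(L/K) = 1242 / 555.6 = 2.236 m/d
q = K_eq · i = 2.236 × 0.0023 = 0.005142 m/d (same in every zone)
Zone A: v = q/n = 0.005142/0.37 = 0.01390 m/d → t_A = 583/0.01390 = 41950 d
Zone B: v = q/n = 0.005142/0.32 = 0.01607 m/d → t_B = 659/0.01607 = 41010 d
Total t = 41950 + 41010 = 82970 d
   = 82970 / 365 = 227 yr

227 years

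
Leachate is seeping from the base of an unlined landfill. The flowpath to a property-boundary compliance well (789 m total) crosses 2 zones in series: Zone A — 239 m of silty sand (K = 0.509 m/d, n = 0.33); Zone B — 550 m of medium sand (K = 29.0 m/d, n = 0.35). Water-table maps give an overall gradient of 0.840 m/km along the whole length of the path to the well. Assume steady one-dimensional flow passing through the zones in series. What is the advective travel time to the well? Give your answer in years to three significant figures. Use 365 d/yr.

548 years

Continuity: the same q passes through each zone, so ΔH = q·Σ(L_j/K_j) — the zones act as resistances in series.
Σ(L/K) = 239/0.509 + 550/29.0 = 469.5 + 18.97 = 488.5 d
K_eq = L_total / Σ(L/K) = 789 / 488.5 = 1.615 m/d
q = K_eq · i = 1.615 × 8.4e-4 = 0.001357 m/d (same in every zone)
Zone A: v = q/n = 0.001357/0.33 = 0.004111 m/d → t_A = 239/0.004111 = 58130 d
Zone B: v = q/n = 0.001357/0.35 = 0.003876 m/d → t_B = 550/0.003876 = 141900 d
Total t = 58130 + 141900 = 200000 d
   = 200000 / 365 = 548 yr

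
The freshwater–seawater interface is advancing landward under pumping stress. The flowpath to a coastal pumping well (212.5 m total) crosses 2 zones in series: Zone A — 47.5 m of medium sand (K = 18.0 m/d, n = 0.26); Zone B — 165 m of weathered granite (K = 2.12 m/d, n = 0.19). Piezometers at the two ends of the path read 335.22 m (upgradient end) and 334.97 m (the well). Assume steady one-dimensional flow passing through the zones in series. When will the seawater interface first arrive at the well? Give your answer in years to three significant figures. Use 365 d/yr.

38.5 years

Total head drop ΔH = 335.22 − 334.97 = 0.25 m
Steady 1-D flow in series ⇒ the Darcy flux q is identical in every zone and the zone head losses add (resistances L/K in series).
Σ(L/K) = 47.5/18.0 + 165/2.12 = 2.639 + 77.83 = 80.47 d
q = ΔH / Σ(L/K) = 0.25 / 80.47 = 0.003107 m/d (same in every zone)
Zone A: v = q/n = 0.003107/0.26 = 0.01195 m/d → t_A = 47.5/0.01195 = 3975 d
Zone B: v = q/n = 0.003107/0.19 = 0.01635 m/d → t_B = 165/0.01635 = 10090 d
Total t = 3975 + 10090 = 14070 d
   = 14070 / 365 = 38.5 yr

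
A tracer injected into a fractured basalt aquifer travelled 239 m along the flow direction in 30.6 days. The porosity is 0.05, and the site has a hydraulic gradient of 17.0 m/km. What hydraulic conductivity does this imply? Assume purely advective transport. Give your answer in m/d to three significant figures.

23.0 m/d

v = L / t = 239 / 30.6 = 7.810 m/d
K = v · n / i = 7.810 × 0.05 / 0.017 = 23.0 m/d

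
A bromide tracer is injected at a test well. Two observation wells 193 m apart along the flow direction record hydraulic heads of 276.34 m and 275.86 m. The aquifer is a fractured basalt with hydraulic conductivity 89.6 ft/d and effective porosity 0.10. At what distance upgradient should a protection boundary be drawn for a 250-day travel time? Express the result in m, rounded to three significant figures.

170 m

Hydraulic gradient i = (276.34 − 275.86) / 193 = 0.48 / 193 = 0.002487
K = 89.6 ft/d × 0.3048 = 27.31 m/d
q = Ki = 27.31 × 0.002487 = 0.06792 m/d
Seepage velocity v = q / n = 0.06792 / 0.10 = 0.6792 m/d
L = v × T = 0.6792 × 250 = 169.8 m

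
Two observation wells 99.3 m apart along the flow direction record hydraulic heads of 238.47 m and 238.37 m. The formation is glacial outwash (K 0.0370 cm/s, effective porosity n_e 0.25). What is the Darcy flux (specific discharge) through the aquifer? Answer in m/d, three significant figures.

0.0322 m/d

Hydraulic gradient i = (238.47 − 238.37) / 99.3 = 0.10 / 99.3 = 0.001007
K = 0.0370 cm/s × 864 = 31.97 m/d
Darcy flux q = K·i = 31.97 × 0.001007 = 0.03219 m/d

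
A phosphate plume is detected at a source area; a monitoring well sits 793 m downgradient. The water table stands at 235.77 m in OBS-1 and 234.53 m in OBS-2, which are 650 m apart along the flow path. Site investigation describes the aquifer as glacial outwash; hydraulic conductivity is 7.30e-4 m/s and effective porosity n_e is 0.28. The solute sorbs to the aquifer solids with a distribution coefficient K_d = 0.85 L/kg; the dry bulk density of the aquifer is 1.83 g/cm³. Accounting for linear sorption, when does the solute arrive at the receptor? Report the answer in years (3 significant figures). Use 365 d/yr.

33.1 years

Hydraulic gradient i = (235.77 − 234.53) / 650 = 1.24 / 650 = 0.001908
K = 7.30e-4 m/s × 86400 s/d = 63.07 m/d
Darcy flux q = K·i = 63.07 × 0.001908 = 0.1203 m/d
Seepage velocity v = q / n = 0.1203 / 0.28 = 0.4297 m/d
Retardation R = 1 + ρ_b·K_d/n = 1 + 1.83×0.85/0.28 = 6.555
Contaminant velocity v_c = v/R = 0.4297/6.555 = 0.06555 m/d
t = L/v_c = 793/0.06555 = 12100 d
   = 12100/365 = 33.1 yr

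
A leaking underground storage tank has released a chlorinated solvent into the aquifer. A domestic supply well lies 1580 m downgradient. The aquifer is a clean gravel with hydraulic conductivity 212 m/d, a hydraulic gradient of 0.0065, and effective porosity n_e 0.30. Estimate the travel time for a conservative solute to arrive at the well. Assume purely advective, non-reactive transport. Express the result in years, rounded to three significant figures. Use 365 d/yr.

0.942 years

Darcy flux q = K·i = 212 × 0.0065 = 1.378 m/d
v = Ki/n = 212·0.0065/0.30 = 4.593 m/d
t = L / v = 1580 / 4.593 = 344.0 d
   = 344.0 / 365 = 0.942 yr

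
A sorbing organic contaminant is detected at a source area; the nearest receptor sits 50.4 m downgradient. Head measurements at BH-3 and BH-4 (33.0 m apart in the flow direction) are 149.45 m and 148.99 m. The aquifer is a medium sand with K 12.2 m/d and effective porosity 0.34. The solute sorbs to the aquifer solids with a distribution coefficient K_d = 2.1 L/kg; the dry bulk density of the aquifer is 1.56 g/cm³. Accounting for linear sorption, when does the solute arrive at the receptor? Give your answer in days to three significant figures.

1070 days

Hydraulic gradient i = (149.45 − 148.99) / 33.0 = 0.46 / 33.0 = 0.01394
Specific discharge q = 12.2 × 0.01394 = 0.1701 m/d
Average linear velocity = 0.1701 / 0.34 = 0.5002 m/d
Retardation R = 1 + ρ_b·K_d/n = 1 + 1.56×2.1/0.34 = 10.64
Contaminant velocity v_c = v/R = 0.5002/10.64 = 0.04703 m/d
t = L/v_c = 50.4/0.04703 = 1072 d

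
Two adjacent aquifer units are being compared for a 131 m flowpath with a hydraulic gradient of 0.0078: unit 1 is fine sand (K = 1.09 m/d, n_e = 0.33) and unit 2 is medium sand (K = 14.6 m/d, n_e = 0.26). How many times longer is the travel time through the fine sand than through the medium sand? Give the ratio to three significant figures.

Unit 1 (fine sand): v = 1.09×0.0078/0.33 = 0.02576 m/d, t = 131/0.02576 = 5085 d
Unit 2 (medium sand): v = 14.6×0.0078/0.26 = 0.4380 m/d, t = 131/0.4380 = 299.1 d
t(fine sand) / t(medium sand) = 5085/299.1 = 17.0

17.0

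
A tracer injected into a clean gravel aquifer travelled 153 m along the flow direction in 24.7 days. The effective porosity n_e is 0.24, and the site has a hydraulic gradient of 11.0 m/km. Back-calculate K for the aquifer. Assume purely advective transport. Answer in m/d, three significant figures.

v = L / t = 153 / 24.7 = 6.194 m/d
K = v · n / i = 6.194 × 0.24 / 0.011 = 135 m/d

135 m/d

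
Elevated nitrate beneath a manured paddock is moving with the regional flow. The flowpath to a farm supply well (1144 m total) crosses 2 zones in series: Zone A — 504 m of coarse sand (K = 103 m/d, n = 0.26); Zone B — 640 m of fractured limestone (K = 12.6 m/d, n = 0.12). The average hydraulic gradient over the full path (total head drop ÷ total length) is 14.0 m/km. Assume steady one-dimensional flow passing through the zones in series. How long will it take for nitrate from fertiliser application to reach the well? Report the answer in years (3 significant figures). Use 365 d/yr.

1.98 years

Continuity: the same q passes through each zone, so ΔH = q·Σ(L_j/K_j) — the zones act as resistances in series.
Σ(L/K) = 504/103 + 640/12.6 = 4.893 + 50.79 = 55.69 d
K_eq = L_total / Σ(L/K) = 1144 / 55.69 = 20.54 m/d
q = K_eq · i = 20.54 × 0.014 = 0.2876 m/d (same in every zone)
Zone A: v = q/n = 0.2876/0.26 = 1.106 m/d → t_A = 504/1.106 = 455.6 d
Zone B: v = q/n = 0.2876/0.12 = 2.397 m/d → t_B = 640/2.397 = 267.0 d
Total t = 455.6 + 267.0 = 722.6 d
   = 722.6 / 365 = 1.98 yr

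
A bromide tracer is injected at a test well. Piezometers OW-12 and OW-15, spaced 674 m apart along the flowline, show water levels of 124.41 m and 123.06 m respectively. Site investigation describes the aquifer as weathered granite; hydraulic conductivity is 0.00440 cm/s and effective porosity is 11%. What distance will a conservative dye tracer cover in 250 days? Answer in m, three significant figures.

Hydraulic gradient i = (124.41 − 123.06) / 674 = 1.35 / 674 = 0.002003
K = 0.00440 cm/s × 864 = 3.802 m/d
Darcy flux q = K·i = 3.802 × 0.002003 = 0.007614 m/d
v_s = q/n_e = 0.007614/0.11 = 0.06922 m/d
L = v × T = 0.06922 × 250 = 17.31 m

17.3 m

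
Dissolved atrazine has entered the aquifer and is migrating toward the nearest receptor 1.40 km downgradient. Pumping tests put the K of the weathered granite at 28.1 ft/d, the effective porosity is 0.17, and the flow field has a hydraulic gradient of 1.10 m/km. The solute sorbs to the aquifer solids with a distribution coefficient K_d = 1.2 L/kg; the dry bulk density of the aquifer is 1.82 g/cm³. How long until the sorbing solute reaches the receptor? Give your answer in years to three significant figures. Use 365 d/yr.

958 years

K = 28.1 ft/d × 0.3048 = 8.565 m/d
Specific discharge q = 8.565 × 0.0011 = 0.009421 m/d
Average linear velocity = 0.009421 / 0.17 = 0.05542 m/d
Retardation R = 1 + ρ_b·K_d/n = 1 + 1.82×1.2/0.17 = 13.85
Contaminant velocity v_c = v/R = 0.05542/13.85 = 0.004002 m/d
L = 1.40 km = 1400 m
t = L/v_c = 1400/0.004002 = 349800 d
   = 349800/365 = 958 yr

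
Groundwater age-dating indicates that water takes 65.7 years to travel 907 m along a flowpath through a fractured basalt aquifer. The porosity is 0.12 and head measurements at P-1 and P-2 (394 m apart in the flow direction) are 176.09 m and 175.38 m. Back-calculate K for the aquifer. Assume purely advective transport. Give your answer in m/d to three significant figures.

Hydraulic gradient i = (176.09 − 175.38) / 394 = 0.71 / 394 = 0.001802
t = 65.7 years = 23980 d
v = L / t = 907 / 23980 = 0.03782 m/d
K = v · n / i = 0.03782 × 0.12 / 0.001802 = 2.52 m/d

2.52 m/d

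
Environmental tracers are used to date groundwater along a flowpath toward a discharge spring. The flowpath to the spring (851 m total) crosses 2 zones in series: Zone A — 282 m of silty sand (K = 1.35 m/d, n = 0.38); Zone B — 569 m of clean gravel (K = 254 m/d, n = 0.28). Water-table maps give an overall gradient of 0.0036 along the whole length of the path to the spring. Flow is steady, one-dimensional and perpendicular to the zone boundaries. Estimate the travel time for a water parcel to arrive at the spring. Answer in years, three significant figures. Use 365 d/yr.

50.3 years

Continuity: the same q passes through each zone, so ΔH = q·Σ(L_j/K_j) — the zones act as resistances in series.
Σ(L/K) = 282/1.35 + 569/254 = 208.9 + 2.240 = 211.1 d
K_eq = L_total / Σ(L/K) = 851 / 211.1 = 4.031 m/d
q = K_eq · i = 4.031 × 0.0036 = 0.01451 m/d (same in every zone)
Zone A: v = q/n = 0.01451/0.38 = 0.03819 m/d → t_A = 282/0.03819 = 7385 d
Zone B: v = q/n = 0.01451/0.28 = 0.05182 m/d → t_B = 569/0.05182 = 10980 d
Total t = 7385 + 10980 = 18360 d
   = 18360 / 365 = 50.3 yr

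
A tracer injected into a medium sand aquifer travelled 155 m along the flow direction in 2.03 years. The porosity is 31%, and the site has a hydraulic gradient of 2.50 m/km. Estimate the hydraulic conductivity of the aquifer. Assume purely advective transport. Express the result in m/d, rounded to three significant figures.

25.9 m/d

t = 2.03 years = 740.9 d
v = L / t = 155 / 740.9 = 0.2092 m/d
K = v · n / i = 0.2092 × 0.31 / 0.0025 = 25.9 m/d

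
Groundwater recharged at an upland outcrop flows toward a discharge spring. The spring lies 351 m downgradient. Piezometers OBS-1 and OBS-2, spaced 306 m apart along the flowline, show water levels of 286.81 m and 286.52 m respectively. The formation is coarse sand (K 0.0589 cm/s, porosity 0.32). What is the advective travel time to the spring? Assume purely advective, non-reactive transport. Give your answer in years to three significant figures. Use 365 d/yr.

6.38 years

Hydraulic gradient i = (286.81 − 286.52) / 306 = 0.29 / 306 = 9.477e-4
K = 0.0589 cm/s × 864 = 50.89 m/d
Specific discharge q = 50.89 × 9.477e-4 = 0.04823 m/d
v_s = q/n_e = 0.04823/0.32 = 0.1507 m/d
t = L / v = 351 / 0.1507 = 2329 d
   = 2329 / 365 = 6.38 yr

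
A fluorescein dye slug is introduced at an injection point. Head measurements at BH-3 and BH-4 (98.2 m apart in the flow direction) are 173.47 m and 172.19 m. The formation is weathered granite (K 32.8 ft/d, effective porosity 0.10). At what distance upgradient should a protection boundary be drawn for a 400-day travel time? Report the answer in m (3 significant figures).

Hydraulic gradient i = (173.47 − 172.19) / 98.2 = 1.28 / 98.2 = 0.01303
K = 32.8 ft/d × 0.3048 = 9.997 m/d
Specific discharge q = 9.997 × 0.01303 = 0.1303 m/d
v_s = q/n_e = 0.1303/0.10 = 1.303 m/d
L = v × T = 1.303 × 400 = 521.3 m

521 m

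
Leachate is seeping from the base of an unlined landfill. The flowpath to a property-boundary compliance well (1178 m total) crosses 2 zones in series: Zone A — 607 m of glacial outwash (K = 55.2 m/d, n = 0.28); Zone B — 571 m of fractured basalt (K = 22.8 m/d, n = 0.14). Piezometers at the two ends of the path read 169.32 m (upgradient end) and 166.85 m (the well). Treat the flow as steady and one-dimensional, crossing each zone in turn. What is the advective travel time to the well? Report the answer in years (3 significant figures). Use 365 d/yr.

9.99 years

Total head drop ΔH = 169.32 − 166.85 = 2.47 m
Steady 1-D flow in series ⇒ the Darcy flux q is identical in every zone and the zone head losses add (resistances L/K in series).
Σ(L/K) = 607/55.2 + 571/22.8 = 11.00 + 25.04 = 36.04 d
q = ΔH / Σ(L/K) = 2.47 / 36.04 = 0.06853 m/d (same in every zone)
Zone A: v = q/n = 0.06853/0.28 = 0.2448 m/d → t_A = 607/0.2448 = 2480 d
Zone B: v = q/n = 0.06853/0.14 = 0.4895 m/d → t_B = 571/0.4895 = 1166 d
Total t = 2480 + 1166 = 3646 d
   = 3646 / 365 = 9.99 yr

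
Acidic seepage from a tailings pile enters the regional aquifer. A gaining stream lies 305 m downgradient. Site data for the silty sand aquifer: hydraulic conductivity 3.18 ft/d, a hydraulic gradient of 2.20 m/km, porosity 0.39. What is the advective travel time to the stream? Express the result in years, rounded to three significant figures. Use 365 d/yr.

K = 3.18 ft/d × 0.3048 = 0.9693 m/d
Darcy flux q = K·i = 0.9693 × 0.0022 = 0.002132 m/d
Seepage velocity v = q / n = 0.002132 / 0.39 = 0.005468 m/d
t = L / v = 305 / 0.005468 = 55780 d
   = 55780 / 365 = 153 yr

153 years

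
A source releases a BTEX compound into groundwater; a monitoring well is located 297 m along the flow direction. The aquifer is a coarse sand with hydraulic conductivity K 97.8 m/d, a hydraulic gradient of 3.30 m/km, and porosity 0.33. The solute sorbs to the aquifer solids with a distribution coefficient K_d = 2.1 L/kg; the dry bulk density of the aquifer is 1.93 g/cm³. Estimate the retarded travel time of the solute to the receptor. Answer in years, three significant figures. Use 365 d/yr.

11.1 years

q = Ki = 97.8 × 0.0033 = 0.3227 m/d
Average linear velocity = 0.3227 / 0.33 = 0.9780 m/d
Retardation R = 1 + ρ_b·K_d/n = 1 + 1.93×2.1/0.33 = 13.28
Contaminant velocity v_c = v/R = 0.9780/13.28 = 0.07363 m/d
t = L/v_c = 297/0.07363 = 4033 d
   = 4033/365 = 11.1 yr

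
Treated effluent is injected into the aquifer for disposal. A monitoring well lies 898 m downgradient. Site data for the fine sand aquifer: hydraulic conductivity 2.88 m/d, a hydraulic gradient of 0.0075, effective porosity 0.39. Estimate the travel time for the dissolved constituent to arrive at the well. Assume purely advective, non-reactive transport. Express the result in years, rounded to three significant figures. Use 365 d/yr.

44.4 years

Specific discharge q = 2.88 × 0.0075 = 0.02160 m/d
v_s = q/n_e = 0.02160/0.39 = 0.05538 m/d
t = L / v = 898 / 0.05538 = 16210 d
   = 16210 / 365 = 44.4 yr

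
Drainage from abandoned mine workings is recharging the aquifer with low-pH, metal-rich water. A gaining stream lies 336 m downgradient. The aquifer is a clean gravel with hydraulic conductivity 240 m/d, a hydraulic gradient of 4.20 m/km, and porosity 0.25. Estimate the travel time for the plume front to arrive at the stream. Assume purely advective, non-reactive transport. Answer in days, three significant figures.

q = Ki = 240 × 0.0042 = 1.008 m/d
v = Ki/n = 240·0.0042/0.25 = 4.032 m/d
t = L / v = 336 / 4.032 = 83.33 d

83.3 days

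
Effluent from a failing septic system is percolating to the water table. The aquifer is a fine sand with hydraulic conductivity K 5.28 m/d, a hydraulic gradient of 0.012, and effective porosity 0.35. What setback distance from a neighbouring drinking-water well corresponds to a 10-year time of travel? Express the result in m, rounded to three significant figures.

661 m

Specific discharge q = 5.28 × 0.012 = 0.06336 m/d
Average linear velocity = 0.06336 / 0.35 = 0.1810 m/d
T = 10 yr × 365 = 3650 d
L = v × T = 0.1810 × 3650 = 660.8 m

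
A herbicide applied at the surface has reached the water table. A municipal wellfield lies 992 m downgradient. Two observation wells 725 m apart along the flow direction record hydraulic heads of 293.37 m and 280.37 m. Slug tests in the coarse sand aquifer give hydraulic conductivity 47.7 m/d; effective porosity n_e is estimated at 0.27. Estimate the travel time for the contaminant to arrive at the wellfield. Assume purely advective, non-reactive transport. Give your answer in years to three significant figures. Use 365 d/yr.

Hydraulic gradient i = (293.37 − 280.37) / 725 = 13.00 / 725 = 0.01793
q = Ki = 47.7 × 0.01793 = 0.8553 m/d
v_s = q/n_e = 0.8553/0.27 = 3.168 m/d
t = L / v = 992 / 3.168 = 313.1 d
   = 313.1 / 365 = 0.858 yr

0.858 years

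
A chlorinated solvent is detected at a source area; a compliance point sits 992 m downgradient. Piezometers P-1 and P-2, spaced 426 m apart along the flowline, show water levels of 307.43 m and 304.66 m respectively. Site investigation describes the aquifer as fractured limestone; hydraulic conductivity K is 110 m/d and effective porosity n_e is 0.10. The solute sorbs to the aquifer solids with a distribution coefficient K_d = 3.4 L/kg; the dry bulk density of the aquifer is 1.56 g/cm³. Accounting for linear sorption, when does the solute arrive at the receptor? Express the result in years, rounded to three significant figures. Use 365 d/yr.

Hydraulic gradient i = (307.43 − 304.66) / 426 = 2.77 / 426 = 0.006502
q = Ki = 110 × 0.006502 = 0.7153 m/d
v = Ki/n = 110·0.006502/0.10 = 7.153 m/d
Retardation R = 1 + ρ_b·K_d/n = 1 + 1.56×3.4/0.10 = 54.04
Contaminant velocity v_c = v/R = 7.153/54.04 = 0.1324 m/d
t = L/v_c = 992/0.1324 = 7495 d
   = 7495/365 = 20.5 yr

20.5 years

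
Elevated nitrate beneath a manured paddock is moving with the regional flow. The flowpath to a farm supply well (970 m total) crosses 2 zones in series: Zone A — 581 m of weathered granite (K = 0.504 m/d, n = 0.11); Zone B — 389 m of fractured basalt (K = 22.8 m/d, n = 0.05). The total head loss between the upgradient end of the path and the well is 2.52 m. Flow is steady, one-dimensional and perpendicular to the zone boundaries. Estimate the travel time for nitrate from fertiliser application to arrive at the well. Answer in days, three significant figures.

38700 days

Continuity: the same q passes through each zone, so ΔH = q·Σ(L_j/K_j) — the zones act as resistances in series.
Σ(L/K) = 581/0.504 + 389/22.8 = 1153 + 17.06 = 1170 d
q = ΔH / Σ(L/K) = 2.52 / 1170 = 0.002154 m/d (same in every zone)
Zone A: v = q/n = 0.002154/0.11 = 0.01958 m/d → t_A = 581/0.01958 = 29670 d
Zone B: v = q/n = 0.002154/0.05 = 0.04308 m/d → t_B = 389/0.04308 = 9029 d
Total t = 29670 + 9029 = 38700 d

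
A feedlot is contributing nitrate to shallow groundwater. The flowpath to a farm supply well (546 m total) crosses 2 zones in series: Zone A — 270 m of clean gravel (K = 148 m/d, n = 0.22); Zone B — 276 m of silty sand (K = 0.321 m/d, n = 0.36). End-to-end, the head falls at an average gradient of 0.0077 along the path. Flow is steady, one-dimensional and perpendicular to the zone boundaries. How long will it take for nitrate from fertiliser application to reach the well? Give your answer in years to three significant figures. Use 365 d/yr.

89.1 years

For zones in series the flux q is common to all zones; the equivalent conductivity is the harmonic (thickness-weighted) mean, K_eq = L_total / Σ(L_j/K_j).
Σ(L/K) = 270/148 + 276/0.321 = 1.824 + 859.8 = 861.6 d
K_eq = L_total / Σ(L/K) = 546 / 861.6 = 0.6337 m/d
q = K_eq · i = 0.6337 × 0.0077 = 0.004879 m/d (same in every zone)
Zone A: v = q/n = 0.004879/0.22 = 0.02218 m/d → t_A = 270/0.02218 = 12170 d
Zone B: v = q/n = 0.004879/0.36 = 0.01355 m/d → t_B = 276/0.01355 = 20360 d
Total t = 12170 + 20360 = 32540 d
   = 32540 / 365 = 89.1 yr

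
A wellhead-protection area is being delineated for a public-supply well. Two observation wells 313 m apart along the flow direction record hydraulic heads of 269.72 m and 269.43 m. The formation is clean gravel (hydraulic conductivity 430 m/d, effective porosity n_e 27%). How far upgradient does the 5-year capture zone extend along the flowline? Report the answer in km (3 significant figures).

Hydraulic gradient i = (269.72 − 269.43) / 313 = 0.29 / 313 = 9.265e-4
q = Ki = 430 × 9.265e-4 = 0.3984 m/d
v_s = q/n_e = 0.3984/0.27 = 1.476 m/d
T = 5 yr × 365 = 1825 d
L = v × T = 1.476 × 1825 = 2693 m
   = 2.69 km

2.69 km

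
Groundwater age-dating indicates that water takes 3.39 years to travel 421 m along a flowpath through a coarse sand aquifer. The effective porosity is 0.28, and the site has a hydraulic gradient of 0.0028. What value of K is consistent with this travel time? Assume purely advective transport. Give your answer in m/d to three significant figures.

t = 3.39 years = 1237 d
v = L / t = 421 / 1237 = 0.3402 m/d
K = v · n / i = 0.3402 × 0.28 / 0.0028 = 34.0 m/d

34.0 m/d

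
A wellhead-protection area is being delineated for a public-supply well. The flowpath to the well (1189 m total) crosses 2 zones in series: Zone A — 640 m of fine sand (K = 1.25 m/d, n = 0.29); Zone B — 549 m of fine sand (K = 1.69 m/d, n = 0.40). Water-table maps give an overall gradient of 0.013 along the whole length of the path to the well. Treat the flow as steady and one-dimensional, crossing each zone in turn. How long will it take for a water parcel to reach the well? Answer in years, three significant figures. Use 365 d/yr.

Steady 1-D flow in series ⇒ the Darcy flux q is identical in every zone and the zone head losses add (resistances L/K in series).
Σ(L/K) = 640/1.25 + 549/1.69 = 512.0 + 324.9 = 836.9 d
K_eq = L_total / Σ(L/K) = 1189 / 836.9 = 1.421 m/d
q = K_eq · i = 1.421 × 0.013 = 0.01847 m/d (same in every zone)
Zone A: v = q/n = 0.01847/0.29 = 0.06369 m/d → t_A = 640/0.06369 = 10050 d
Zone B: v = q/n = 0.01847/0.40 = 0.04618 m/d → t_B = 549/0.04618 = 11890 d
Total t = 10050 + 11890 = 21940 d
   = 21940 / 365 = 60.1 yr

60.1 years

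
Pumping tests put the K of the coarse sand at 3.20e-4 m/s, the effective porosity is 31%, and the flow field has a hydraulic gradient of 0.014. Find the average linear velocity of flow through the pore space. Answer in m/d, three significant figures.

K = 3.20e-4 m/s × 86400 s/d = 27.65 m/d
q = Ki = 27.65 × 0.014 = 0.3871 m/d
Seepage velocity v = q / n = 0.3871 / 0.31 = 1.249 m/d

1.25 m/d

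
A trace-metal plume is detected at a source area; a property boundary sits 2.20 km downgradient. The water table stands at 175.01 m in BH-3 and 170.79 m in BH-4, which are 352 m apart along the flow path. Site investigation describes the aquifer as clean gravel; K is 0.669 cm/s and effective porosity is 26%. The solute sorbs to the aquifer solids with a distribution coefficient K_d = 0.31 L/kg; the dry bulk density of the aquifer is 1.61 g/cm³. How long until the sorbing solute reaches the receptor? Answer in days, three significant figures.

241 days

Hydraulic gradient i = (175.01 − 170.79) / 352 = 4.22 / 352 = 0.01199
K = 0.669 cm/s × 864 = 578.0 m/d
q = Ki = 578.0 × 0.01199 = 6.930 m/d
Average linear velocity = 6.930 / 0.26 = 26.65 m/d
Retardation R = 1 + ρ_b·K_d/n = 1 + 1.61×0.31/0.26 = 2.920
Contaminant velocity v_c = v/R = 26.65/2.920 = 9.129 m/d
L = 2.20 km = 2200 m
t = L/v_c = 2200/9.129 = 241.0 d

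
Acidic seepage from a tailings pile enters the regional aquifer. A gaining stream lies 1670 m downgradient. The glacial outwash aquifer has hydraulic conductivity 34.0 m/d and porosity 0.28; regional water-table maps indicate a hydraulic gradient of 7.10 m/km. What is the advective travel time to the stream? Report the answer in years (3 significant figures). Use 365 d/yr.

Darcy flux q = K·i = 34.0 × 0.0071 = 0.2414 m/d
Average linear velocity = 0.2414 / 0.28 = 0.8621 m/d
t = L / v = 1670 / 0.8621 = 1937 d
   = 1937 / 365 = 5.31 yr

5.31 years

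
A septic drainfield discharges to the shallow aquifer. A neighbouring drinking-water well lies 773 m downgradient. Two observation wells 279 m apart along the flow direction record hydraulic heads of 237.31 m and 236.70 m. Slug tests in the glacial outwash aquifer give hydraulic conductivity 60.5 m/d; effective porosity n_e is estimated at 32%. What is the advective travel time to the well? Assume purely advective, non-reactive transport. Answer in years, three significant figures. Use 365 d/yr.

5.12 years

Hydraulic gradient i = (237.31 − 236.70) / 279 = 0.61 / 279 = 0.002186
q = Ki = 60.5 × 0.002186 = 0.1323 m/d
Average linear velocity = 0.1323 / 0.32 = 0.4134 m/d
t = L / v = 773 / 0.4134 = 1870 d
   = 1870 / 365 = 5.12 yr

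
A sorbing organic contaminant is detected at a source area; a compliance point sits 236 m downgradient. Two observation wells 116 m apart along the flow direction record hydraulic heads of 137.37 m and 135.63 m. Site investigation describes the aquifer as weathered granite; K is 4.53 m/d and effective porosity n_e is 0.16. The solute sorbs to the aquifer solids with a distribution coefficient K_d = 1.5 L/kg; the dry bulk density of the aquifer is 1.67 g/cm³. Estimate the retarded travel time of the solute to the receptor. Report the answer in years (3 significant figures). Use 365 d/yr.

Hydraulic gradient i = (137.37 − 135.63) / 116 = 1.74 / 116 = 0.01500
Darcy flux q = K·i = 4.53 × 0.01500 = 0.06795 m/d
v_s = q/n_e = 0.06795/0.16 = 0.4247 m/d
Retardation R = 1 + ρ_b·K_d/n = 1 + 1.67×1.5/0.16 = 16.66
Contaminant velocity v_c = v/R = 0.4247/16.66 = 0.02550 m/d
t = L/v_c = 236/0.02550 = 9256 d
   = 9256/365 = 25.4 yr

25.4 years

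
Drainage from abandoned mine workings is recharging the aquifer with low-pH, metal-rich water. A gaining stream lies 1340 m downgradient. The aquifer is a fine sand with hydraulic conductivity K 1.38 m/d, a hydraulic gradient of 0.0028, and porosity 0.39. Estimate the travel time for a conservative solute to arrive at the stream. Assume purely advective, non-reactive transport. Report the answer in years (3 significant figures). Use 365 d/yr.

371 years

Darcy flux q = K·i = 1.38 × 0.0028 = 0.003864 m/d
v = Ki/n = 1.38·0.0028/0.39 = 0.009908 m/d
t = L / v = 1340 / 0.009908 = 135200 d
   = 135200 / 365 = 371 yr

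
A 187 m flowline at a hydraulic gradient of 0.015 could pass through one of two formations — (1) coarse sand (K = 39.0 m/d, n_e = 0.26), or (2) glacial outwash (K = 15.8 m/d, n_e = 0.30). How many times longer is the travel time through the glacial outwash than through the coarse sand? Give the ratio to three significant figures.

2.85

Unit 1 (coarse sand): v = 39.0×0.015/0.26 = 2.250 m/d, t = 187/2.250 = 83.11 d
Unit 2 (glacial outwash): v = 15.8×0.015/0.30 = 0.7900 m/d, t = 187/0.7900 = 236.7 d
t(glacial outwash) / t(coarse sand) = 236.7/83.11 = 2.85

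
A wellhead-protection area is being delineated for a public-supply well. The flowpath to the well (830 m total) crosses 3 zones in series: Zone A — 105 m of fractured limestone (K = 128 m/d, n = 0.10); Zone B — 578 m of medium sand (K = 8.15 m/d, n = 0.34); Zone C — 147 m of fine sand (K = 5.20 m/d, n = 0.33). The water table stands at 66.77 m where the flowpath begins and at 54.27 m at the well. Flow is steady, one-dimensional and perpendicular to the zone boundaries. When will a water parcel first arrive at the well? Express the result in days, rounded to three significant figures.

2040 days

Total head drop ΔH = 66.77 − 54.27 = 12.50 m
Steady 1-D flow in series ⇒ the Darcy flux q is identical in every zone and the zone head losses add (resistances L/K in series).
Σ(L/K) = 105/128 + 578/8.15 + 147/5.20 = 0.8203 + 70.92 + 28.27 = 100.0 d
q = ΔH / Σ(L/K) = 12.50 / 100.0 = 0.1250 m/d (same in every zone)
Zone A: v = q/n = 0.1250/0.10 = 1.250 m/d → t_A = 105/1.250 = 84.01 d
Zone B: v = q/n = 0.1250/0.34 = 0.3676 m/d → t_B = 578/0.3676 = 1572 d
Zone C: v = q/n = 0.1250/0.33 = 0.3788 m/d → t_C = 147/0.3788 = 388.1 d
Total t = 84.01 + 1572 + 388.1 = 2044 d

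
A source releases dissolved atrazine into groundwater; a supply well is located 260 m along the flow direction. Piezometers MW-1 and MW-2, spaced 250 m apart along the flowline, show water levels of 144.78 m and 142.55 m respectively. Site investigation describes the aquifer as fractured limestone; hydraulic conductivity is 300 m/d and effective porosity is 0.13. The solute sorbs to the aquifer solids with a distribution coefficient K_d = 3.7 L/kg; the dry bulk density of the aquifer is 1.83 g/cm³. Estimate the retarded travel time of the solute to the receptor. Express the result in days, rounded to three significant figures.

671 days

Hydraulic gradient i = (144.78 − 142.55) / 250 = 2.23 / 250 = 0.008920
Specific discharge q = 300 × 0.008920 = 2.676 m/d
Average linear velocity = 2.676 / 0.13 = 20.58 m/d
Retardation R = 1 + ρ_b·K_d/n = 1 + 1.83×3.7/0.13 = 53.08
Contaminant velocity v_c = v/R = 20.58/53.08 = 0.3878 m/d
t = L/v_c = 260/0.3878 = 670.5 d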